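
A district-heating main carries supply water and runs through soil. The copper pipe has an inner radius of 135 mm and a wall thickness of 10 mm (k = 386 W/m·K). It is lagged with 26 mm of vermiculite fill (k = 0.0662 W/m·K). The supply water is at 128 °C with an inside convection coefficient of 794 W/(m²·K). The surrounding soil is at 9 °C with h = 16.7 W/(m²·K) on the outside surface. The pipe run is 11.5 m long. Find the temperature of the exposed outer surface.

Treating each annulus and film as a series resistance:
R_inner film = 1/(h_i·2πr₁L) = 1/(794×2π×0.135×11.5) = 1.291×10^-4 K/W
R_copper pipe wall = ln(145/135)/(2π×386×11.5) = 2.562×10^-6 K/W
R_vermiculite fill = ln(171/145)/(2π×0.0662×11.5) = 0.03448 K/W
R_outer film = 1/(h_o·2πr_oL) = 1/(16.7×2π×0.171×11.5) = 0.004846 K/W
R_total = 0.03946 K/W
Q = ΔT/R_total = 119/0.03946
Q = 3020 W
T_interface = T_inner − Q·ΣR(inner→interface) = 128 − 3020×0.03461

T ≈ 23.6 °C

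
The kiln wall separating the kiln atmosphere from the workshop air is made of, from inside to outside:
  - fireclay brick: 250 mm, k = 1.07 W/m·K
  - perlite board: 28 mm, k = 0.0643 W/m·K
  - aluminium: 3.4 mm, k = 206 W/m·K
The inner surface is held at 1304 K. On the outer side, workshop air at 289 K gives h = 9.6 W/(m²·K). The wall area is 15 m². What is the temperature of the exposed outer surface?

T ≈ 426 K

Treating each layer as a thermal resistance in series:
R_fireclay brick = L/(kA) = 0.25/(1.07×15) = 0.01558 K/W
R_perlite board = L/(kA) = 0.028/(0.0643×15) = 0.02903 K/W
R_aluminium = L/(kA) = 0.0034/(206×15) = 1.1×10^-6 K/W
R_outer film = 1/(h_o·A) = 1/(9.6×15) = 0.006944 K/W
R_total = 0.05155 K/W;  Q = ΔT/R_total = 1015/0.05155 = 19690 W
T_interface = T_inner − Q·ΣR(inner→interface) = 1304 − 19700×0.04461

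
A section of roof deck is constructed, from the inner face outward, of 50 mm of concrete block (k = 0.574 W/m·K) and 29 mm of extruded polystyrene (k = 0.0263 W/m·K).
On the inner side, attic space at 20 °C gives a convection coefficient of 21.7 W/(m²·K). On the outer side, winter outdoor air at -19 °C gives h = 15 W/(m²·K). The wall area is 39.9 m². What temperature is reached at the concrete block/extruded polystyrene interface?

T ≈ 16 °C

Series thermal resistances:
R_inner film = 1/(h_i·A) = 1/(21.7×39.9) = 0.001155 K/W
R_concrete block = L/(kA) = 0.05/(0.574×39.9) = 0.002183 K/W
R_extruded polystyrene = L/(kA) = 0.029/(0.0263×39.9) = 0.02764 K/W
R_outer film = 1/(h_o·A) = 1/(15×39.9) = 0.001671 K/W
R_total = 0.03264 K/W;  Q = ΔT/R_total = 39/0.03264 = 1195 W
T_interface = T_inner − Q·ΣR(inner→interface) = 20 − 1190×0.003338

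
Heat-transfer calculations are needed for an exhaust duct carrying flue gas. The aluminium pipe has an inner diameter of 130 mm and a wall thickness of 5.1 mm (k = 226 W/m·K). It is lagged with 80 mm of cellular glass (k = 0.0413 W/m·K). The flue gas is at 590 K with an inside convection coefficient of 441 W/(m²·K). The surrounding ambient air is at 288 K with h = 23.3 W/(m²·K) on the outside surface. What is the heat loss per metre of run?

q′ ≈ 101 W/m

Radial resistances (cylindrical: R_cond = ln(r_o/r_i)/(2πkL), R_conv = 1/(h·2πrL)):
R_inner film = 1/(h_i·2πr₁L) = 1/(441×2π×0.065×1) = 0.005552 K/W
R_aluminium pipe wall = ln(70.1/65)/(2π×226×1) = 5.319×10^-5 K/W
R_cellular glass = ln(150.1/70.1)/(2π×0.0413×1) = 2.934 K/W
R_outer film = 1/(h_o·2πr_oL) = 1/(23.3×2π×0.1501×1) = 0.04551 K/W
R_total = 2.985 K/W
Q = ΔT/R_total = 302/2.985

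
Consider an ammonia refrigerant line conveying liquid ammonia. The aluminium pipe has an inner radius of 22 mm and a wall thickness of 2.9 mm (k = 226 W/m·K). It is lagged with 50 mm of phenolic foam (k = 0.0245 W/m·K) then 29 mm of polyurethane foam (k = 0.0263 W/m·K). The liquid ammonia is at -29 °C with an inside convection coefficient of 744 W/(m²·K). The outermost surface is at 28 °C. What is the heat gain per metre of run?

q′ ≈ 6.23 W/m

Radial resistances (cylindrical: R_cond = ln(r_o/r_i)/(2πkL), R_conv = 1/(h·2πrL)):
R_inner film = 1/(h_i·2πr₁L) = 1/(744×2π×0.022×1) = 0.009724 K/W
R_aluminium pipe wall = ln(24.9/22)/(2π×226×1) = 8.72×10^-5 K/W
R_phenolic foam = ln(74.9/24.9)/(2π×0.0245×1) = 7.154 K/W
R_polyurethane foam = ln(103.9/74.9)/(2π×0.0263×1) = 1.981 K/W
R_total = 9.144 K/W
Q = ΔT/R_total = 57/9.144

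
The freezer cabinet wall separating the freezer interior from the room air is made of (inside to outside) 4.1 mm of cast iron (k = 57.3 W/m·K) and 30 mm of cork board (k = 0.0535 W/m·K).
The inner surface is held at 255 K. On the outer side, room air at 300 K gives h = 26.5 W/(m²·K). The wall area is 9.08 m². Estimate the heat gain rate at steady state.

Q ≈ 683 W

Model the wall as resistances in series:
R_cast iron = L/(kA) = 0.0041/(57.3×9.08) = 7.88×10^-6 K/W
R_cork board = L/(kA) = 0.03/(0.0535×9.08) = 0.06176 K/W
R_outer film = 1/(h_o·A) = 1/(26.5×9.08) = 0.004156 K/W
R_total = 0.06592 K/W
Q = ΔT / R_total = 45 / 0.06592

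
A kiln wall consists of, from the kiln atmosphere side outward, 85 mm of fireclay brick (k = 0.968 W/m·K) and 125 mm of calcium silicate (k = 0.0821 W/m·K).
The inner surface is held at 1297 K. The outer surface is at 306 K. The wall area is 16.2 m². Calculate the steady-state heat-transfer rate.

Q ≈ 9970 W

Thermal resistances in series:
R_fireclay brick = L/(kA) = 0.085/(0.968×16.2) = 0.00542 K/W
R_calcium silicate = L/(kA) = 0.125/(0.0821×16.2) = 0.09398 K/W
R_total = 0.0994 K/W
Q = ΔT / R_total = 991 / 0.0994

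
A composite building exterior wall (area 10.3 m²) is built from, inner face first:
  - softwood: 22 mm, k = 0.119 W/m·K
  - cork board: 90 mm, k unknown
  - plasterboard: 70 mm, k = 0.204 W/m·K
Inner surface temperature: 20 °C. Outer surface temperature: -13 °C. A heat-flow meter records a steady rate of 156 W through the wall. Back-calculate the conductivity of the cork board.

Treating each layer as a thermal resistance in series:
R_softwood = L/(kA) = 0.022/(0.119×10.3) = 0.01795 K/W
R_plasterboard = L/(kA) = 0.07/(0.204×10.3) = 0.03331 K/W
Sum of known resistances R_other = 0.05126 K/W
Total R = ΔT/Q = 33/156 = 0.2115 K/W
R_cork board = R_total − R_other = 0.1603 K/W
k = L/(R·A) = 0.09/(0.1603×10.3)

k ≈ 0.0545 W/(m·K)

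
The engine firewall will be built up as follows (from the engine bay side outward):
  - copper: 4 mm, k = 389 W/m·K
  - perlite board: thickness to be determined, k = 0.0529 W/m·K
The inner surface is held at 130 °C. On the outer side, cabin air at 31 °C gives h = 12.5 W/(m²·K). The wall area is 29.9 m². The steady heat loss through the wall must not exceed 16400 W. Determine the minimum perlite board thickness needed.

L ≈ 5.32 mm

Model the wall as resistances in series:
R_copper = L/(kA) = 0.004/(389×29.9) = 3.439×10^-7 K/W
R_outer film = 1/(h_o·A) = 1/(12.5×29.9) = 0.002676 K/W
Sum of the known resistances R_other = 0.002676 K/W
Required total resistance R_tot = ΔT/Q_allow = 99/16400 = 0.006037 K/W
R_perlite board = R_tot − R_other = 0.003361 K/W
L = R·k·A = 0.003361×0.0529×29.9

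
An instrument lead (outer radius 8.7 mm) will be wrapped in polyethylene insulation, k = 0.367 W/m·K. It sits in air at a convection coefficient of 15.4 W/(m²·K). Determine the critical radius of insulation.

r_cr ≈ 23.8 mm

For a cylinder r_cr = k/h = 0.367/15.4
r_cr = 23.8 mm; since the bare radius (8.7 mm) is below r_cr, adding a thin layer of insulation will *increase* heat loss.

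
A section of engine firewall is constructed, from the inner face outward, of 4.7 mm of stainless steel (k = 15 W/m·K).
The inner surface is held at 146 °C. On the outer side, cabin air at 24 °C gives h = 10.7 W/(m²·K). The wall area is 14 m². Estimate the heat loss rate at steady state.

Model the wall as resistances in series:
R_stainless steel = L/(kA) = 0.0047/(15×14) = 2.238×10^-5 K/W
R_outer film = 1/(h_o·A) = 1/(10.7×14) = 0.006676 K/W
R_total = 0.006698 K/W
Q = ΔT / R_total = 122 / 0.006698

Q ≈ 18200 W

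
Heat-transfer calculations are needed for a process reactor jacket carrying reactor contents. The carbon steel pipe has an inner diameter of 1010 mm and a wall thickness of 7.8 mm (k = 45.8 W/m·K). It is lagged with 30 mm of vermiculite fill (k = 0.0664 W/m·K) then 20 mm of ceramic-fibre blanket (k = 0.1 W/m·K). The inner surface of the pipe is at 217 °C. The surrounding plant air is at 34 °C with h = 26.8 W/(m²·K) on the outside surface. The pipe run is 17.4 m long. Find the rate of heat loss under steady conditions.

Q ≈ 15600 W

Cylindrical conduction, so R = ln(r₂/r₁)/(2πkL) per layer, in series:
R_carbon steel pipe wall = ln(512.8/505)/(2π×45.8×17.4) = 3.061×10^-6 K/W
R_vermiculite fill = ln(542.8/512.8)/(2π×0.0664×17.4) = 0.007832 K/W
R_ceramic-fibre blanket = ln(562.8/542.8)/(2π×0.1×17.4) = 0.00331 K/W
R_outer film = 1/(h_o·2πr_oL) = 1/(26.8×2π×0.5628×17.4) = 6.064×10^-4 K/W
R_total = 0.01175 K/W
Q = ΔT/R_total = 183/0.01175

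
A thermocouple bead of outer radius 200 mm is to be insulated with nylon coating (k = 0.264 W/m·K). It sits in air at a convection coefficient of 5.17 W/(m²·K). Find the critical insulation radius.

r_cr ≈ 102 mm

For a sphere r_cr = 2k/h = 2×0.264/5.17
r_cr = 102 mm; since the bare radius (200 mm) is above r_cr, any added insulation will reduce heat loss.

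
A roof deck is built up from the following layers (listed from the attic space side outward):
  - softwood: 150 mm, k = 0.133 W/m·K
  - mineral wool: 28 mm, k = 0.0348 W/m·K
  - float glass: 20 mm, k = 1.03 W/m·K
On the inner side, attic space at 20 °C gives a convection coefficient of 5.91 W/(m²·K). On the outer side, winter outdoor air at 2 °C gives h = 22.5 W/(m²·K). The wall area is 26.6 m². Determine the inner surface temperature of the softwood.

Model the wall as resistances in series:
R_inner film = 1/(h_i·A) = 1/(5.91×26.6) = 0.006361 K/W
R_softwood = L/(kA) = 0.15/(0.133×26.6) = 0.0424 K/W
R_mineral wool = L/(kA) = 0.028/(0.0348×26.6) = 0.03025 K/W
R_float glass = L/(kA) = 0.02/(1.03×26.6) = 7.3×10^-4 K/W
R_outer film = 1/(h_o·A) = 1/(22.5×26.6) = 0.001671 K/W
R_total = 0.08141 K/W;  Q = ΔT/R_total = 18/0.08141 = 221.1 W
T_interface = T_inner − Q·ΣR(inner→interface) = 20 − 221×0.006361

T ≈ 18.6 °C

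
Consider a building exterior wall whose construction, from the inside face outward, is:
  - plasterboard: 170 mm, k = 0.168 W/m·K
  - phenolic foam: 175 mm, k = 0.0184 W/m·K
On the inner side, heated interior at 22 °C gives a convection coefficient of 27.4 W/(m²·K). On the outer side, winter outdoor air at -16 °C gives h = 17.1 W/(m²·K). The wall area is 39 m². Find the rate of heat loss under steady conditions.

Thermal resistances in series:
R_inner film = 1/(h_i·A) = 1/(27.4×39) = 9.358×10^-4 K/W
R_plasterboard = L/(kA) = 0.17/(0.168×39) = 0.02595 K/W
R_phenolic foam = L/(kA) = 0.175/(0.0184×39) = 0.2439 K/W
R_outer film = 1/(h_o·A) = 1/(17.1×39) = 0.001499 K/W
R_total = 0.2723 K/W
Q = ΔT / R_total = 38 / 0.2723

Q ≈ 140 W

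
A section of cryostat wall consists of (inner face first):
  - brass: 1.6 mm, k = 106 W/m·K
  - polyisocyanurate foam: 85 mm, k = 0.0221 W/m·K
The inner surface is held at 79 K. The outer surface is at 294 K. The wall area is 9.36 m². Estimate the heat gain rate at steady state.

Model the wall as resistances in series:
R_brass = L/(kA) = 0.0016/(106×9.36) = 1.613×10^-6 K/W
R_polyisocyanurate foam = L/(kA) = 0.085/(0.0221×9.36) = 0.4109 K/W
R_total = 0.4109 K/W
Q = ΔT / R_total = 215 / 0.4109

Q ≈ 523 W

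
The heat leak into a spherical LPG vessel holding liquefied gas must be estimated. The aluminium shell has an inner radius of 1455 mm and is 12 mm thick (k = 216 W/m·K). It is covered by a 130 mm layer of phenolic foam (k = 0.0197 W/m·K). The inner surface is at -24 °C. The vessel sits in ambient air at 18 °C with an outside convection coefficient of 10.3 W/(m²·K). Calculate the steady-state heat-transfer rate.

Q ≈ 185 W

Each spherical layer contributes R = (1/r_i − 1/r_o)/(4πk):
R_aluminium shell = (1/1.455 − 1/1.467)/(4π×216) = 2.071×10^-6 K/W
R_phenolic foam = (1/1.467 − 1/1.597)/(4π×0.0197) = 0.2241 K/W
R_outer film = 1/(h·4πr_o²) = 1/(10.3×4π×1.597²) = 0.003029 K/W
R_total = 0.2272 K/W
Q = ΔT/R_total = 42/0.2272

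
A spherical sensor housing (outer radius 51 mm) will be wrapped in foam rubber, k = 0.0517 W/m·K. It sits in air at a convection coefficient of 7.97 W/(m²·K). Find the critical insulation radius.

r_cr ≈ 13 mm

For a sphere r_cr = 2k/h = 2×0.0517/7.97
r_cr = 13 mm; since the bare radius (51 mm) is above r_cr, any added insulation will reduce heat loss.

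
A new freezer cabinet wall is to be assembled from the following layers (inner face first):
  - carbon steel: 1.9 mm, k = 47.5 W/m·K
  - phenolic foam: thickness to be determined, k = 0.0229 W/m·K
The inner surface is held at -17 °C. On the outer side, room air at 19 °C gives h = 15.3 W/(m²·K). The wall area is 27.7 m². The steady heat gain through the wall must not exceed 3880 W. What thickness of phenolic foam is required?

Series thermal resistances:
R_carbon steel = L/(kA) = 0.0019/(47.5×27.7) = 1.444×10^-6 K/W
R_outer film = 1/(h_o·A) = 1/(15.3×27.7) = 0.00236 K/W
Sum of the known resistances R_other = 0.002361 K/W
Required total resistance R_tot = ΔT/Q_allow = 36/3880 = 0.009278 K/W
R_phenolic foam = R_tot − R_other = 0.006917 K/W
L = R·k·A = 0.006917×0.0229×27.7

L ≈ 4.39 mm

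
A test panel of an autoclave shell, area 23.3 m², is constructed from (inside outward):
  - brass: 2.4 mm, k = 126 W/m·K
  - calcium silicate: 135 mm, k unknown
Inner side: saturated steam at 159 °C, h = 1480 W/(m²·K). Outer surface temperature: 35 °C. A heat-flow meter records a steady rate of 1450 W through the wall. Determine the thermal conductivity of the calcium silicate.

Using the resistance-network approach (series):
R_inner film = 1/(h_i·A) = 1/(1480×23.3) = 2.9×10^-5 K/W
R_brass = L/(kA) = 0.0024/(126×23.3) = 8.175×10^-7 K/W
Sum of known resistances R_other = 2.982×10^-5 K/W
Total R = ΔT/Q = 124/1450 = 0.08552 K/W
R_calcium silicate = R_total − R_other = 0.08549 K/W
k = L/(R·A) = 0.135/(0.08549×23.3)

k ≈ 0.0678 W/(m·K)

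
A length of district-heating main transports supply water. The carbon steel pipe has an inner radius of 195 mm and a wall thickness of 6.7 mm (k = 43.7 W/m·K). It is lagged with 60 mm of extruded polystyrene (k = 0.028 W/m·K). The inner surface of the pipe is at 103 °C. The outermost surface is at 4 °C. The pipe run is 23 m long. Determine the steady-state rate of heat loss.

Q ≈ 1540 W

Per-layer cylindrical resistances, series-summed:
R_carbon steel pipe wall = ln(201.7/195)/(2π×43.7×23) = 5.349×10^-6 K/W
R_extruded polystyrene = ln(261.7/201.7)/(2π×0.028×23) = 0.06436 K/W
R_total = 0.06436 K/W
Q = ΔT/R_total = 99/0.06436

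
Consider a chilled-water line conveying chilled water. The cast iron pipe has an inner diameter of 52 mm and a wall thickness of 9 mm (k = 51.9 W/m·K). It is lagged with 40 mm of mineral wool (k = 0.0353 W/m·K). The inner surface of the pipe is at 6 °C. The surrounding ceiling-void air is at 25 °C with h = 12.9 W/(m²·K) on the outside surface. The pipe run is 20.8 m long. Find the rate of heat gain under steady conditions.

Q ≈ 110 W

Per-layer cylindrical resistances, series-summed:
R_cast iron pipe wall = ln(35/26)/(2π×51.9×20.8) = 4.382×10^-5 K/W
R_mineral wool = ln(75/35)/(2π×0.0353×20.8) = 0.1652 K/W
R_outer film = 1/(h_o·2πr_oL) = 1/(12.9×2π×0.075×20.8) = 0.007909 K/W
R_total = 0.1732 K/W
Q = ΔT/R_total = 19/0.1732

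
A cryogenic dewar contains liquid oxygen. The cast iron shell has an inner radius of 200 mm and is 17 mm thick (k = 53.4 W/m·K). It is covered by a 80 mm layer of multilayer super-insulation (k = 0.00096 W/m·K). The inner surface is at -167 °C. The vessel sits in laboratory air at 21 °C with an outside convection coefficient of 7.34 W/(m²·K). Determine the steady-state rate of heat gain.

Q ≈ 1.82 W

Each spherical layer contributes R = (1/r_i − 1/r_o)/(4πk):
R_cast iron shell = (1/0.2 − 1/0.217)/(4π×53.4) = 5.837×10^-4 K/W
R_multilayer super-insulation = (1/0.217 − 1/0.297)/(4π×0.00096) = 102.9 K/W
R_outer film = 1/(h·4πr_o²) = 1/(7.34×4π×0.297²) = 0.1229 K/W
R_total = 103 K/W
Q = ΔT/R_total = 188/103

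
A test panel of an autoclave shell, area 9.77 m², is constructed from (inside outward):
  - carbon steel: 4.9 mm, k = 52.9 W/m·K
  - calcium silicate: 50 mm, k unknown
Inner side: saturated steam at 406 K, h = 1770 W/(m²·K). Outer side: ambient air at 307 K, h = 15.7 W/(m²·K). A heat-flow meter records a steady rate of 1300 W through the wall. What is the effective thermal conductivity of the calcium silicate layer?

k ≈ 0.0736 W/(m·K)

Using the resistance-network approach (series):
R_inner film = 1/(h_i·A) = 1/(1770×9.77) = 5.783×10^-5 K/W
R_carbon steel = L/(kA) = 0.0049/(52.9×9.77) = 9.481×10^-6 K/W
R_outer film = 1/(h_o·A) = 1/(15.7×9.77) = 0.006519 K/W
Sum of known resistances R_other = 0.006587 K/W
Total R = ΔT/Q = 99/1300 = 0.07615 K/W
R_calcium silicate = R_total − R_other = 0.06957 K/W
k = L/(R·A) = 0.05/(0.06957×9.77)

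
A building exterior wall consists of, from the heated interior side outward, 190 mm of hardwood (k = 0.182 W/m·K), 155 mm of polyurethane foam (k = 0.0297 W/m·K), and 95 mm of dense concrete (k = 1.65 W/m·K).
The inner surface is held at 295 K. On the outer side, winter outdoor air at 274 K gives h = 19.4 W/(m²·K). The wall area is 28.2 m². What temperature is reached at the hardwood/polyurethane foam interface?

Model the wall as resistances in series:
R_hardwood = L/(kA) = 0.19/(0.182×28.2) = 0.03702 K/W
R_polyurethane foam = L/(kA) = 0.155/(0.0297×28.2) = 0.1851 K/W
R_dense concrete = L/(kA) = 0.095/(1.65×28.2) = 0.002042 K/W
R_outer film = 1/(h_o·A) = 1/(19.4×28.2) = 0.001828 K/W
R_total = 0.226 K/W;  Q = ΔT/R_total = 21/0.226 = 92.94 W
T_interface = T_inner − Q·ΣR(inner→interface) = 295 − 92.9×0.03702

T ≈ 292 K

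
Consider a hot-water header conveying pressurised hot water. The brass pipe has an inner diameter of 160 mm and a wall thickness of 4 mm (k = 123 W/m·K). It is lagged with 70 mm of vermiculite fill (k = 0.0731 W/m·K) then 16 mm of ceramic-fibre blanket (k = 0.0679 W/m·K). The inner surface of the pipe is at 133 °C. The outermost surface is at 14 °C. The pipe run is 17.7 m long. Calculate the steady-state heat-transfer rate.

For a radial system each layer contributes R = ln(r_out/r_in)/(2πkL); films add R = 1/(hA).
R_brass pipe wall = ln(84/80)/(2π×123×17.7) = 3.567×10^-6 K/W
R_vermiculite fill = ln(154/84)/(2π×0.0731×17.7) = 0.07456 K/W
R_ceramic-fibre blanket = ln(170/154)/(2π×0.0679×17.7) = 0.01309 K/W
R_total = 0.08765 K/W
Q = ΔT/R_total = 119/0.08765

Q ≈ 1360 W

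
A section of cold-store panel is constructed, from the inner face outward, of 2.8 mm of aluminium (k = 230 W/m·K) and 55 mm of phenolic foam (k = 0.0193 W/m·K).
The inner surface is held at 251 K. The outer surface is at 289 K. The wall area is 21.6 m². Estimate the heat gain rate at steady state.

Q ≈ 288 W

Treating each layer as a thermal resistance in series:
R_aluminium = L/(kA) = 0.0028/(230×21.6) = 5.636×10^-7 K/W
R_phenolic foam = L/(kA) = 0.055/(0.0193×21.6) = 0.1319 K/W
R_total = 0.1319 K/W
Q = ΔT / R_total = 38 / 0.1319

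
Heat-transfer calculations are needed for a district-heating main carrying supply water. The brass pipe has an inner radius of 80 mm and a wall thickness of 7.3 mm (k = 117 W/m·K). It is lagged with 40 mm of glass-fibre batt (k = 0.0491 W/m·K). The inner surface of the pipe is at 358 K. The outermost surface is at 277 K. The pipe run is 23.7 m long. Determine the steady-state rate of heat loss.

Treating each annulus and film as a series resistance:
R_brass pipe wall = ln(87.3/80)/(2π×117×23.7) = 5.012×10^-6 K/W
R_glass-fibre batt = ln(127.3/87.3)/(2π×0.0491×23.7) = 0.05159 K/W
R_total = 0.05159 K/W
Q = ΔT/R_total = 81/0.05159

Q ≈ 1570 W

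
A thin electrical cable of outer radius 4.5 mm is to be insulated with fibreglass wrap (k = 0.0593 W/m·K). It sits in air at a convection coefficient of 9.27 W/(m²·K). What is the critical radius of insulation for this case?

r_cr ≈ 6.4 mm

For a cylinder r_cr = k/h = 0.0593/9.27
r_cr = 6.4 mm; since the bare radius (4.5 mm) is below r_cr, adding a thin layer of insulation will *increase* heat loss.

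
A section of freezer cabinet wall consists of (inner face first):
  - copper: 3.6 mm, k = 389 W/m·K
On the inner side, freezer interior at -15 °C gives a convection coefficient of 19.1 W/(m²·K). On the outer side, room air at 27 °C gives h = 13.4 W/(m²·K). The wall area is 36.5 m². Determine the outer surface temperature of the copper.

Series thermal resistances:
R_inner film = 1/(h_i·A) = 1/(19.1×36.5) = 0.001434 K/W
R_copper = L/(kA) = 0.0036/(389×36.5) = 2.535×10^-7 K/W
R_outer film = 1/(h_o·A) = 1/(13.4×36.5) = 0.002045 K/W
R_total = 0.003479 K/W;  Q = ΔT/R_total = 42/0.003479 = 12070 W
T_interface = T_inner + Q·ΣR(inner→interface) = -15 + 12100×0.001435

T ≈ 2.32 °C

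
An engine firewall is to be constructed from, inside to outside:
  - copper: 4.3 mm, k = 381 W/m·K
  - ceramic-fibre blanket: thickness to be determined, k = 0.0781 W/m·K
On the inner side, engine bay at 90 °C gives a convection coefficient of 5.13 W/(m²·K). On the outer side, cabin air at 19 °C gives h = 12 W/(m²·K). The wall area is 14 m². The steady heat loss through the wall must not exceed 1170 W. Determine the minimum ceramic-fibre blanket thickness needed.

Treating each layer as a thermal resistance in series:
R_inner film = 1/(h_i·A) = 1/(5.13×14) = 0.01392 K/W
R_copper = L/(kA) = 0.0043/(381×14) = 8.061×10^-7 K/W
R_outer film = 1/(h_o·A) = 1/(12×14) = 0.005952 K/W
Sum of the known resistances R_other = 0.01988 K/W
Required total resistance R_tot = ΔT/Q_allow = 71/1170 = 0.06068 K/W
R_ceramic-fibre blanket = R_tot − R_other = 0.04081 K/W
L = R·k·A = 0.04081×0.0781×14

L ≈ 44.6 mm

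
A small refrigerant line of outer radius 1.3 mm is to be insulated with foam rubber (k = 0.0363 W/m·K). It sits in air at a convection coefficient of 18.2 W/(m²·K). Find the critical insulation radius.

r_cr ≈ 1.99 mm

For a cylinder r_cr = k/h = 0.0363/18.2
r_cr = 1.99 mm; since the bare radius (1.3 mm) is below r_cr, adding a thin layer of insulation will *increase* heat loss.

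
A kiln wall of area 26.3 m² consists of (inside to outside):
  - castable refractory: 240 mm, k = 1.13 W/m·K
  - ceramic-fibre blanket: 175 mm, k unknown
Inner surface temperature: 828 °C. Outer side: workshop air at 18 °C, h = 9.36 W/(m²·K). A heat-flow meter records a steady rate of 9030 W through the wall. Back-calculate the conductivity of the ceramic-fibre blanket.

k ≈ 0.0858 W/(m·K)

Model the wall as resistances in series:
R_castable refractory = L/(kA) = 0.24/(1.13×26.3) = 0.008076 K/W
R_outer film = 1/(h_o·A) = 1/(9.36×26.3) = 0.004062 K/W
Sum of known resistances R_other = 0.01214 K/W
Total R = ΔT/Q = 810/9030 = 0.0897 K/W
R_ceramic-fibre blanket = R_total − R_other = 0.07756 K/W
k = L/(R·A) = 0.175/(0.07756×26.3)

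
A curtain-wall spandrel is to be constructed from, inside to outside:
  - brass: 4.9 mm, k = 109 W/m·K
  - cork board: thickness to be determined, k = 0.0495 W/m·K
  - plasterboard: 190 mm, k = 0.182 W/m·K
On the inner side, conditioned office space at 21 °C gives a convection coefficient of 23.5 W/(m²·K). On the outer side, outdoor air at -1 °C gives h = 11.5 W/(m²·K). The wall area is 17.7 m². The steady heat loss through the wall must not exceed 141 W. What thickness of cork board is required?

Thermal resistances in series:
R_inner film = 1/(h_i·A) = 1/(23.5×17.7) = 0.002404 K/W
R_brass = L/(kA) = 0.0049/(109×17.7) = 2.54×10^-6 K/W
R_plasterboard = L/(kA) = 0.19/(0.182×17.7) = 0.05898 K/W
R_outer film = 1/(h_o·A) = 1/(11.5×17.7) = 0.004913 K/W
Sum of the known resistances R_other = 0.0663 K/W
Required total resistance R_tot = ΔT/Q_allow = 22/141 = 0.156 K/W
R_cork board = R_tot − R_other = 0.08973 K/W
L = R·k·A = 0.08973×0.0495×17.7

L ≈ 78.6 mm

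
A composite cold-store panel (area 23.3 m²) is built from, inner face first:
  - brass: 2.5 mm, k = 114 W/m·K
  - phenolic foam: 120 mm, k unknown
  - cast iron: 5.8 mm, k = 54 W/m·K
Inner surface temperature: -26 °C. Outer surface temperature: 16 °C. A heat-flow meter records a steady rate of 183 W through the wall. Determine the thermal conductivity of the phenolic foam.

k ≈ 0.0224 W/(m·K)

Series thermal resistances:
R_brass = L/(kA) = 0.0025/(114×23.3) = 9.412×10^-7 K/W
R_cast iron = L/(kA) = 0.0058/(54×23.3) = 4.61×10^-6 K/W
Sum of known resistances R_other = 5.551×10^-6 K/W
Total R = ΔT/Q = 42/183 = 0.2295 K/W
R_phenolic foam = R_total − R_other = 0.2295 K/W
k = L/(R·A) = 0.12/(0.2295×23.3)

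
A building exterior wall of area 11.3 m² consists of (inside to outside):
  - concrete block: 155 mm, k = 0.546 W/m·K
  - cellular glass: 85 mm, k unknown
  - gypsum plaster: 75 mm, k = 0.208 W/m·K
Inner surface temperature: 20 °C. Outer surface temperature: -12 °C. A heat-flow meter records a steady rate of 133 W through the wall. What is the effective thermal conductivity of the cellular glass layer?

Treating each layer as a thermal resistance in series:
R_concrete block = L/(kA) = 0.155/(0.546×11.3) = 0.02512 K/W
R_gypsum plaster = L/(kA) = 0.075/(0.208×11.3) = 0.03191 K/W
Sum of known resistances R_other = 0.05703 K/W
Total R = ΔT/Q = 32/133 = 0.2406 K/W
R_cellular glass = R_total − R_other = 0.1836 K/W
k = L/(R·A) = 0.085/(0.1836×11.3)

k ≈ 0.041 W/(m·K)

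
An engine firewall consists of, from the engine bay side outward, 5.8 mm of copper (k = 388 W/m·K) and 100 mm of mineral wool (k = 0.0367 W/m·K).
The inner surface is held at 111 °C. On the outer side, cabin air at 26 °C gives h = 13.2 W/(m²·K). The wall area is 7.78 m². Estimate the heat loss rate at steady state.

Using the resistance-network approach (series):
R_copper = L/(kA) = 0.0058/(388×7.78) = 1.921×10^-6 K/W
R_mineral wool = L/(kA) = 0.1/(0.0367×7.78) = 0.3502 K/W
R_outer film = 1/(h_o·A) = 1/(13.2×7.78) = 0.009737 K/W
R_total = 0.36 K/W
Q = ΔT / R_total = 85 / 0.36

Q ≈ 236 W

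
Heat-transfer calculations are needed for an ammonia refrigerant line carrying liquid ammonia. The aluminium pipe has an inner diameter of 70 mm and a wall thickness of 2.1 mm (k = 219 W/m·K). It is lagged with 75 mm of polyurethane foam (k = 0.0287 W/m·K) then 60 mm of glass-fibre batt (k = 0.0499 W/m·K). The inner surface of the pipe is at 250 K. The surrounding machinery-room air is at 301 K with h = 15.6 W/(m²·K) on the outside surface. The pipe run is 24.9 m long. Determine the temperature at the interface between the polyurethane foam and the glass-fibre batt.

Per-layer cylindrical resistances, series-summed:
R_aluminium pipe wall = ln(37.1/35)/(2π×219×24.9) = 1.701×10^-6 K/W
R_polyurethane foam = ln(112.1/37.1)/(2π×0.0287×24.9) = 0.2463 K/W
R_glass-fibre batt = ln(172.1/112.1)/(2π×0.0499×24.9) = 0.05491 K/W
R_outer film = 1/(h_o·2πr_oL) = 1/(15.6×2π×0.1721×24.9) = 0.002381 K/W
R_total = 0.3036 K/W
Q = ΔT/R_total = 51/0.3036
Q = 168 W
T_interface = T_inner + Q·ΣR(inner→interface) = 250 + 168×0.2463

T ≈ 291 K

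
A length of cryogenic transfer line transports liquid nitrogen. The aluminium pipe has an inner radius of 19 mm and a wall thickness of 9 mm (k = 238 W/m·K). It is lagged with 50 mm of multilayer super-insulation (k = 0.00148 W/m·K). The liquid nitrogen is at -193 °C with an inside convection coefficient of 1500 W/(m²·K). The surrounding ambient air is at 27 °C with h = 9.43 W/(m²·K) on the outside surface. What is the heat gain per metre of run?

Per-layer cylindrical resistances, series-summed:
R_inner film = 1/(h_i·2πr₁L) = 1/(1500×2π×0.019×1) = 0.005584 K/W
R_aluminium pipe wall = ln(28/19)/(2π×238×1) = 2.593×10^-4 K/W
R_multilayer super-insulation = ln(78/28)/(2π×0.00148×1) = 110.2 K/W
R_outer film = 1/(h_o·2πr_oL) = 1/(9.43×2π×0.078×1) = 0.2164 K/W
R_total = 110.4 K/W
Q = ΔT/R_total = 220/110.4

q′ ≈ 1.99 W/m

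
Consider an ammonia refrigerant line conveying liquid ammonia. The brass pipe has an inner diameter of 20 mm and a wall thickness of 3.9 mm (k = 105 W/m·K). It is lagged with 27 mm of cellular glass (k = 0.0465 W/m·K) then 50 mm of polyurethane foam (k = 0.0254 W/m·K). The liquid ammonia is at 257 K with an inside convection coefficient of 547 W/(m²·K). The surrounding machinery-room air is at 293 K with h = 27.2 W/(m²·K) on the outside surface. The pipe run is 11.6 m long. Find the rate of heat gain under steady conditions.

Q ≈ 47.5 W

For a radial system each layer contributes R = ln(r_out/r_in)/(2πkL); films add R = 1/(hA).
R_inner film = 1/(h_i·2πr₁L) = 1/(547×2π×0.01×11.6) = 0.002508 K/W
R_brass pipe wall = ln(13.9/10)/(2π×105×11.6) = 4.303×10^-5 K/W
R_cellular glass = ln(40.9/13.9)/(2π×0.0465×11.6) = 0.3184 K/W
R_polyurethane foam = ln(90.9/40.9)/(2π×0.0254×11.6) = 0.4314 K/W
R_outer film = 1/(h_o·2πr_oL) = 1/(27.2×2π×0.0909×11.6) = 0.005549 K/W
R_total = 0.7579 K/W
Q = ΔT/R_total = 36/0.7579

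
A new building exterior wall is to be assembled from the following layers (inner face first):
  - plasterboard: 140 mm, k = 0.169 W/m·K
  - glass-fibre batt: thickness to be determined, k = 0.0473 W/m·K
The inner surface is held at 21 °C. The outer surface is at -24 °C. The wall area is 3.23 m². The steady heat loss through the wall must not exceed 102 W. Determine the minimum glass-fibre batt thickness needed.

L ≈ 28.2 mm

Using the resistance-network approach (series):
R_plasterboard = L/(kA) = 0.14/(0.169×3.23) = 0.2565 K/W
Sum of the known resistances R_other = 0.2565 K/W
Required total resistance R_tot = ΔT/Q_allow = 45/102 = 0.4412 K/W
R_glass-fibre batt = R_tot − R_other = 0.1847 K/W
L = R·k·A = 0.1847×0.0473×3.23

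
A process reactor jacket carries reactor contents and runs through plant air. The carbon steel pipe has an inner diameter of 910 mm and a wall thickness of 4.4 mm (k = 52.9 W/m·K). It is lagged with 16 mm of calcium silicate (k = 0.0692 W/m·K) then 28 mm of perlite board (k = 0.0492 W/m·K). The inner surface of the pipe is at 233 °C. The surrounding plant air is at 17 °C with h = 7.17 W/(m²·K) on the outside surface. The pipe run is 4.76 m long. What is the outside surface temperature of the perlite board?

T ≈ 47.9 °C

Treating each annulus and film as a series resistance:
R_carbon steel pipe wall = ln(459.4/455)/(2π×52.9×4.76) = 6.083×10^-6 K/W
R_calcium silicate = ln(475.4/459.4)/(2π×0.0692×4.76) = 0.01654 K/W
R_perlite board = ln(503.4/475.4)/(2π×0.0492×4.76) = 0.03889 K/W
R_outer film = 1/(h_o·2πr_oL) = 1/(7.17×2π×0.5034×4.76) = 0.009264 K/W
R_total = 0.0647 K/W
Q = ΔT/R_total = 216/0.0647
Q = 3340 W
T_interface = T_inner − Q·ΣR(inner→interface) = 233 − 3340×0.05544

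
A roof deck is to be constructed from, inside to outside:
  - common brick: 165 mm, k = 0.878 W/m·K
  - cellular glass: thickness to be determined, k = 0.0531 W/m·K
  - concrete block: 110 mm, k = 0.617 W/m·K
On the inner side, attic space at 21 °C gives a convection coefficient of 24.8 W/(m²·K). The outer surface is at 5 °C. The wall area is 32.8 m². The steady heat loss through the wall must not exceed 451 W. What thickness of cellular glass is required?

L ≈ 40.2 mm

Treating each layer as a thermal resistance in series:
R_inner film = 1/(h_i·A) = 1/(24.8×32.8) = 0.001229 K/W
R_common brick = L/(kA) = 0.165/(0.878×32.8) = 0.005729 K/W
R_concrete block = L/(kA) = 0.11/(0.617×32.8) = 0.005435 K/W
Sum of the known resistances R_other = 0.01239 K/W
Required total resistance R_tot = ΔT/Q_allow = 16/451 = 0.03548 K/W
R_cellular glass = R_tot − R_other = 0.02308 K/W
L = R·k·A = 0.02308×0.0531×32.8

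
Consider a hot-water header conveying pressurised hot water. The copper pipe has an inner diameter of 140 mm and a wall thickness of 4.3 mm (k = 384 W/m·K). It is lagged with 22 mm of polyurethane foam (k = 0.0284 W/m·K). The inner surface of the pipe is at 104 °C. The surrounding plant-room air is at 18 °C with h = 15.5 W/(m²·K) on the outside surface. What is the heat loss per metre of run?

q′ ≈ 55.1 W/m

Treating each annulus and film as a series resistance:
R_copper pipe wall = ln(74.3/70)/(2π×384×1) = 2.471×10^-5 K/W
R_polyurethane foam = ln(96.3/74.3)/(2π×0.0284×1) = 1.453 K/W
R_outer film = 1/(h_o·2πr_oL) = 1/(15.5×2π×0.0963×1) = 0.1066 K/W
R_total = 1.56 K/W
Q = ΔT/R_total = 86/1.56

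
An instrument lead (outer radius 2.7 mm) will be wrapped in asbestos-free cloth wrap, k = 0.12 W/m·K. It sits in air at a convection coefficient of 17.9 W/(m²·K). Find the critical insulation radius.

r_cr ≈ 6.7 mm

For a cylinder r_cr = k/h = 0.12/17.9
r_cr = 6.7 mm; since the bare radius (2.7 mm) is below r_cr, adding a thin layer of insulation will *increase* heat loss.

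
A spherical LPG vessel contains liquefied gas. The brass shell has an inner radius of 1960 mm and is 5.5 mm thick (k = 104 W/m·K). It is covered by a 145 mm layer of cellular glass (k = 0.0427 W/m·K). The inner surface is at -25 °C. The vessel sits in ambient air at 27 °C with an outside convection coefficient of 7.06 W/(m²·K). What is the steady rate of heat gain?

Spherical conduction: R = (1/r_in − 1/r_out)/(4πk) per layer; series-sum.
R_brass shell = (1/1.96 − 1/1.9655)/(4π×104) = 1.092×10^-6 K/W
R_cellular glass = (1/1.9655 − 1/2.1105)/(4π×0.0427) = 0.06514 K/W
R_outer film = 1/(h·4πr_o²) = 1/(7.06×4π×2.1105²) = 0.002531 K/W
R_total = 0.06768 K/W
Q = ΔT/R_total = 52/0.06768

Q ≈ 768 W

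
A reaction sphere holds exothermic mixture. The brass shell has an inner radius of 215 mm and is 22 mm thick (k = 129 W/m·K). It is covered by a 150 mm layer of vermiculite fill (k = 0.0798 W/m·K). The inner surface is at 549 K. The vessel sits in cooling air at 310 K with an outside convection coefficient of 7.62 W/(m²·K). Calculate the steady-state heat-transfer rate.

Q ≈ 141 W

For a spherical shell R = (1/r₁ − 1/r₂)/(4πk); film R = 1/(h·4πr²). In series:
R_brass shell = (1/0.215 − 1/0.237)/(4π×129) = 2.663×10^-4 K/W
R_vermiculite fill = (1/0.237 − 1/0.387)/(4π×0.0798) = 1.631 K/W
R_outer film = 1/(h·4πr_o²) = 1/(7.62×4π×0.387²) = 0.06973 K/W
R_total = 1.701 K/W
Q = ΔT/R_total = 239/1.701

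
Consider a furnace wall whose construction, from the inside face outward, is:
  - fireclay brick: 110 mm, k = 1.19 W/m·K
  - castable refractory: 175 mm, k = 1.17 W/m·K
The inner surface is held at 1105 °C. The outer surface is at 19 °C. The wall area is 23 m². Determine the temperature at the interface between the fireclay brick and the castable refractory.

Model the wall as resistances in series:
R_fireclay brick = L/(kA) = 0.11/(1.19×23) = 0.004019 K/W
R_castable refractory = L/(kA) = 0.175/(1.17×23) = 0.006503 K/W
R_total = 0.01052 K/W;  Q = ΔT/R_total = 1086/0.01052 = 103200 W
T_interface = T_inner − Q·ΣR(inner→interface) = 1105 − 103000×0.004019

T ≈ 690 °C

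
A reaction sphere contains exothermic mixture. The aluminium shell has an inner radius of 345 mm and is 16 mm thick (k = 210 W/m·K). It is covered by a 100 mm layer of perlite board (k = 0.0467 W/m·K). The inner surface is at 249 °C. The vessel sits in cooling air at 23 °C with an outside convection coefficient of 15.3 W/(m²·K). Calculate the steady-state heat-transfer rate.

Spherical conduction: R = (1/r_in − 1/r_out)/(4πk) per layer; series-sum.
R_aluminium shell = (1/0.345 − 1/0.361)/(4π×210) = 4.868×10^-5 K/W
R_perlite board = (1/0.361 − 1/0.461)/(4π×0.0467) = 1.024 K/W
R_outer film = 1/(h·4πr_o²) = 1/(15.3×4π×0.461²) = 0.02447 K/W
R_total = 1.048 K/W
Q = ΔT/R_total = 226/1.048

Q ≈ 216 W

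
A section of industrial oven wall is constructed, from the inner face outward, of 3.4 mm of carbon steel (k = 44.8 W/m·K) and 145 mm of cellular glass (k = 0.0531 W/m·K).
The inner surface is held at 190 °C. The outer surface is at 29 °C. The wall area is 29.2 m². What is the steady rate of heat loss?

Q ≈ 1720 W

Model the wall as resistances in series:
R_carbon steel = L/(kA) = 0.0034/(44.8×29.2) = 2.599×10^-6 K/W
R_cellular glass = L/(kA) = 0.145/(0.0531×29.2) = 0.09352 K/W
R_total = 0.09352 K/W
Q = ΔT / R_total = 161 / 0.09352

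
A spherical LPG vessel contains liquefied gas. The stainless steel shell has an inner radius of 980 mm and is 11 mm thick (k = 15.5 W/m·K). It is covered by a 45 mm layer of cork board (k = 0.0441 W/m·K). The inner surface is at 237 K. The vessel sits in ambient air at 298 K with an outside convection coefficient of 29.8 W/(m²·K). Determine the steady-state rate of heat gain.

Spherical conduction: R = (1/r_in − 1/r_out)/(4πk) per layer; series-sum.
R_stainless steel shell = (1/0.98 − 1/0.991)/(4π×15.5) = 5.815×10^-5 K/W
R_cork board = (1/0.991 − 1/1.036)/(4π×0.0441) = 0.07909 K/W
R_outer film = 1/(h·4πr_o²) = 1/(29.8×4π×1.036²) = 0.002488 K/W
R_total = 0.08164 K/W
Q = ΔT/R_total = 61/0.08164

Q ≈ 747 W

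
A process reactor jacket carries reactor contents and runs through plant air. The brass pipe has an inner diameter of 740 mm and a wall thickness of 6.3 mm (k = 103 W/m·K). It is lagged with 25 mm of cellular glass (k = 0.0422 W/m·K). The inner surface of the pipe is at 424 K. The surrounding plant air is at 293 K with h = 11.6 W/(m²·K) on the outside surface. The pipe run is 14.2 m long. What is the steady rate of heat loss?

Q ≈ 6720 W

Radial resistances (cylindrical: R_cond = ln(r_o/r_i)/(2πkL), R_conv = 1/(h·2πrL)):
R_brass pipe wall = ln(376.3/370)/(2π×103×14.2) = 1.837×10^-6 K/W
R_cellular glass = ln(401.3/376.3)/(2π×0.0422×14.2) = 0.01708 K/W
R_outer film = 1/(h_o·2πr_oL) = 1/(11.6×2π×0.4013×14.2) = 0.002408 K/W
R_total = 0.01949 K/W
Q = ΔT/R_total = 131/0.01949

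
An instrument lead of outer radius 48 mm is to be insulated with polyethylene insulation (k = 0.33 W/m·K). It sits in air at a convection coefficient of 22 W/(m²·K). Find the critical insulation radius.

For a cylinder r_cr = k/h = 0.33/22
r_cr = 15 mm; since the bare radius (48 mm) is above r_cr, any added insulation will reduce heat loss.

r_cr ≈ 15 mm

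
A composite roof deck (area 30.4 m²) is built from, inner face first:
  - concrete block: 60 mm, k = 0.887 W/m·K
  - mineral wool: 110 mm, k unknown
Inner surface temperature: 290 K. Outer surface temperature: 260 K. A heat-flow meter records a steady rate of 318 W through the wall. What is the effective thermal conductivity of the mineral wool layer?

k ≈ 0.0393 W/(m·K)

Treating each layer as a thermal resistance in series:
R_concrete block = L/(kA) = 0.06/(0.887×30.4) = 0.002225 K/W
Sum of known resistances R_other = 0.002225 K/W
Total R = ΔT/Q = 30/318 = 0.09434 K/W
R_mineral wool = R_total − R_other = 0.09211 K/W
k = L/(R·A) = 0.11/(0.09211×30.4)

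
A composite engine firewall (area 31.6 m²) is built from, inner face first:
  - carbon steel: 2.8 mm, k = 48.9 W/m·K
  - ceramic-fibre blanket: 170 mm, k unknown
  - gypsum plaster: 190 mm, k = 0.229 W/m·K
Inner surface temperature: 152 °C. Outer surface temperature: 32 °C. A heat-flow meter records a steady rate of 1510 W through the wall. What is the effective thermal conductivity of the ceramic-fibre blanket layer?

Series thermal resistances:
R_carbon steel = L/(kA) = 0.0028/(48.9×31.6) = 1.812×10^-6 K/W
R_gypsum plaster = L/(kA) = 0.19/(0.229×31.6) = 0.02626 K/W
Sum of known resistances R_other = 0.02626 K/W
Total R = ΔT/Q = 120/1510 = 0.07947 K/W
R_ceramic-fibre blanket = R_total − R_other = 0.05321 K/W
k = L/(R·A) = 0.17/(0.05321×31.6)

k ≈ 0.101 W/(m·K)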